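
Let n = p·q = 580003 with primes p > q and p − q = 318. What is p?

Since p = q + 318, we have 580003 = q(q + 318), so q² + 318q − 580003 = 0.
Discriminant: 318² + 4·580003 = 101124 + 2320012 = 2421136; √2421136 = 1556.
q = (−318 + 1556)/2 = 619, and p = q + 318 = 937.
Check: 619 · 937 = 580003.

937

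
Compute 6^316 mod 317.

6^1 ≡ 6 (mod 317)
6^2 ≡ 6^2 = 36 ≡ 36 (mod 317)
6^4 ≡ 36^2 = 1296 ≡ 28 (mod 317)
6^8 ≡ 28^2 = 784 ≡ 150 (mod 317)
6^16 ≡ 150^2 = 22500 ≡ 310 (mod 317)
6^32 ≡ 310^2 = 96100 ≡ 49 (mod 317)
6^64 ≡ 49^2 = 2401 ≡ 182 (mod 317)
6^128 ≡ 182^2 = 33124 ≡ 156 (mod 317)
6^256 ≡ 156^2 = 24336 ≡ 244 (mod 317)
316 = 256 + 32 + 16 + 8 + 4 in binary powers of 2.
So 6^316 ≡ 244 · 49 · 310 · 150 · 28 ≡ 1 (mod 317).
Since the result is 1, base 6 gives no evidence that 317 is composite.

1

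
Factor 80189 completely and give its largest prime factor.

80189 = 17 · 4717
4717 = 53 · 89
89 is prime.
So 80189 = 17 · 53 · 89; the largest prime factor is 89.

89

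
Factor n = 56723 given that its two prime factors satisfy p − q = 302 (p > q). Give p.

Since p = q + 302, we have 56723 = q(q + 302), so q² + 302q − 56723 = 0.
Discriminant: 302² + 4·56723 = 91204 + 226892 = 318096; √318096 = 564.
q = (−302 + 564)/2 = 131, and p = q + 302 = 433.
Check: 131 · 433 = 56723.

433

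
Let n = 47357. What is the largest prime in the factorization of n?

71

47357 = 23 · 2059
2059 = 29 · 71
71 is prime.
So 47357 = 23 · 29 · 71; the largest prime factor is 71.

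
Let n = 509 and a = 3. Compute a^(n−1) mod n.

1

3^1 ≡ 3 (mod 509)
3^2 ≡ 3^2 = 9 ≡ 9 (mod 509)
3^4 ≡ 9^2 = 81 ≡ 81 (mod 509)
3^8 ≡ 81^2 = 6561 ≡ 453 (mod 509)
3^16 ≡ 453^2 = 205209 ≡ 82 (mod 509)
3^32 ≡ 82^2 = 6724 ≡ 107 (mod 509)
3^64 ≡ 107^2 = 11449 ≡ 251 (mod 509)
3^128 ≡ 251^2 = 63001 ≡ 394 (mod 509)
3^256 ≡ 394^2 = 155236 ≡ 500 (mod 509)
508 = 256 + 128 + 64 + 32 + 16 + 8 + 4 in binary powers of 2.
So 3^508 ≡ 500 · 394 · 251 · 107 · 82 · 453 · 81 ≡ 1 (mod 509).
Since the result is 1, base 3 gives no evidence that 509 is composite.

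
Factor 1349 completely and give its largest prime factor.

1349 = 19 · 71
71 is prime.
So 1349 = 19 · 71; the largest prime factor is 71.

71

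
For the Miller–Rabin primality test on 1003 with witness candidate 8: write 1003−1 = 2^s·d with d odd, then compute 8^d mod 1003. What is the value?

791

1003 − 1 = 1002 = 2^1 · 501, so d = 501.
8^1 ≡ 8 (mod 1003)
8^2 ≡ 8^2 = 64 ≡ 64 (mod 1003)
8^4 ≡ 64^2 = 4096 ≡ 84 (mod 1003)
8^8 ≡ 84^2 = 7056 ≡ 35 (mod 1003)
8^16 ≡ 35^2 = 1225 ≡ 222 (mod 1003)
8^32 ≡ 222^2 = 49284 ≡ 137 (mod 1003)
8^64 ≡ 137^2 = 18769 ≡ 715 (mod 1003)
8^128 ≡ 715^2 = 511225 ≡ 698 (mod 1003)
8^256 ≡ 698^2 = 487204 ≡ 749 (mod 1003)
501 = 256 + 128 + 64 + 32 + 16 + 4 + 1 in binary powers of 2.
So 8^501 ≡ 749 · 698 · 715 · 137 · 222 · 84 · 8 ≡ 791 (mod 1003).
Squaring chain: 791; never reaches −1, so base 8 is a Miller–Rabin witness that 1003 is composite.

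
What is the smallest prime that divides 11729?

11729 is odd.
Digit sum 20, not divisible by 3.
Ends in 9: not divisible by 5.
7: 11729 = 7·1675 + 4
11: 11729 = 11·1066 + 3
13: 11729 = 13·902 + 3
17: 11729 = 17·689 + 16
19: 11729 = 19·617 + 6
23: 11729 = 23·509 + 22
29: 11729 = 29·404 + 13
31: 11729 = 31·378 + 11
37: 11729 = 37·317

37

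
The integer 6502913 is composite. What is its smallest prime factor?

73

6502913 is odd.
Digit sum 26, not divisible by 3.
Ends in 3: not divisible by 5.
7: 6502913 = 7·928987 + 4
11: 6502913 = 11·591173 + 10
13: 6502913 = 13·500224 + 1
17: 6502913 = 17·382524 + 5
19: 6502913 = 19·342258 + 11
23: 6502913 = 23·282735 + 8
29: 6502913 = 29·224238 + 11
31: 6502913 = 31·209771 + 12
37: 6502913 = 37·175754 + 15
41: 6502913 = 41·158607 + 26
43: 6502913 = 43·151230 + 23
47: 6502913 = 47·138359 + 40
53: 6502913 = 53·122696 + 25
59: 6502913 = 59·110218 + 51
61: 6502913 = 61·106605 + 8
67: 6502913 = 67·97058 + 27
71: 6502913 = 71·91590 + 23
73: 6502913 = 73·89081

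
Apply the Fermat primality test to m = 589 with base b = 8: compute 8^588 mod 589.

8^1 ≡ 8 (mod 589)
8^2 ≡ 8^2 = 64 ≡ 64 (mod 589)
8^4 ≡ 64^2 = 4096 ≡ 562 (mod 589)
8^8 ≡ 562^2 = 315844 ≡ 140 (mod 589)
8^16 ≡ 140^2 = 19600 ≡ 163 (mod 589)
8^32 ≡ 163^2 = 26569 ≡ 64 (mod 589)
8^64 ≡ 64^2 = 4096 ≡ 562 (mod 589)
8^128 ≡ 562^2 = 315844 ≡ 140 (mod 589)
8^256 ≡ 140^2 = 19600 ≡ 163 (mod 589)
8^512 ≡ 163^2 = 26569 ≡ 64 (mod 589)
588 = 512 + 64 + 8 + 4 in binary powers of 2.
So 8^588 ≡ 64 · 562 · 140 · 562 ≡ 419 (mod 589).
Since 419 ≠ 1, base 8 is a Fermat witness: 589 is composite.

419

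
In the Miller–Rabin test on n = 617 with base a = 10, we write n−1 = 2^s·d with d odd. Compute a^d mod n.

617 − 1 = 616 = 2^3 · 77, so d = 77.
10^1 ≡ 10 (mod 617)
10^2 ≡ 10^2 = 100 ≡ 100 (mod 617)
10^4 ≡ 100^2 = 10000 ≡ 128 (mod 617)
10^8 ≡ 128^2 = 16384 ≡ 342 (mod 617)
10^16 ≡ 342^2 = 116964 ≡ 351 (mod 617)
10^32 ≡ 351^2 = 123201 ≡ 418 (mod 617)
10^64 ≡ 418^2 = 174724 ≡ 113 (mod 617)
77 = 64 + 8 + 4 + 1 in binary powers of 2.
So 10^77 ≡ 113 · 342 · 128 · 10 ≡ 139 (mod 617).
Squaring chain: 139 → 194 → 616; reaches −1, so base 10 does not prove 617 composite.

139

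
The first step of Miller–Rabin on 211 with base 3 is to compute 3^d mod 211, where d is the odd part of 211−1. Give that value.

211 − 1 = 210 = 2^1 · 105, so d = 105.
3^1 ≡ 3 (mod 211)
3^2 ≡ 3^2 = 9 ≡ 9 (mod 211)
3^4 ≡ 9^2 = 81 ≡ 81 (mod 211)
3^8 ≡ 81^2 = 6561 ≡ 20 (mod 211)
3^16 ≡ 20^2 = 400 ≡ 189 (mod 211)
3^32 ≡ 189^2 = 35721 ≡ 62 (mod 211)
3^64 ≡ 62^2 = 3844 ≡ 46 (mod 211)
105 = 64 + 32 + 8 + 1 in binary powers of 2.
So 3^105 ≡ 46 · 62 · 20 · 3 ≡ 210 (mod 211).
Since 3^d ≡ 210 (mod 211), base 3 does not prove 211 composite.

210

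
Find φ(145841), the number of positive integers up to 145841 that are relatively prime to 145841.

136528

Factor: 145841 = 29 · 47 · 107.
φ(145841) = (29−1) · (47−1) · (107−1) = 28 · 46 · 106 = 136528.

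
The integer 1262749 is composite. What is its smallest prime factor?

47

1262749 is odd.
Digit sum 31, not divisible by 3.
Ends in 9: not divisible by 5.
7: 1262749 = 7·180392 + 5
11: 1262749 = 11·114795 + 4
13: 1262749 = 13·97134 + 7
17: 1262749 = 17·74279 + 6
19: 1262749 = 19·66460 + 9
23: 1262749 = 23·54902 + 3
29: 1262749 = 29·43543 + 2
31: 1262749 = 31·40733 + 26
37: 1262749 = 37·34128 + 13
41: 1262749 = 41·30798 + 31
43: 1262749 = 43·29366 + 11
47: 1262749 = 47·26867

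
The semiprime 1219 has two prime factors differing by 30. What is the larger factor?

Since p = q + 30, we have 1219 = q(q + 30), so q² + 30q − 1219 = 0.
Discriminant: 30² + 4·1219 = 900 + 4876 = 5776; √5776 = 76.
q = (−30 + 76)/2 = 23, and p = q + 30 = 53.
Check: 23 · 53 = 1219.

53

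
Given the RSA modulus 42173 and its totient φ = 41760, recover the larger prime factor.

233

φ(n) = (p−1)(q−1) = n − (p+q) + 1, so p + q = 42173 − 41760 + 1 = 414.
p and q are the roots of t² − 414t + 42173 = 0.
Discriminant: 414² − 4·42173 = 171396 − 168692 = 2704; √2704 = 52.
q = (414 − 52)/2 = 181, p = (414 + 52)/2 = 233.
Check: 181 · 233 = 42173.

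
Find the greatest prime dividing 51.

51 = 3 · 17
17 is prime.
So 51 = 3 · 17; the largest prime factor is 17.

17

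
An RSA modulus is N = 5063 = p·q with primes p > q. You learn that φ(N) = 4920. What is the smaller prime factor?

61

φ(n) = (p−1)(q−1) = n − (p+q) + 1, so p + q = 5063 − 4920 + 1 = 144.
p and q are the roots of t² − 144t + 5063 = 0.
Discriminant: 144² − 4·5063 = 20736 − 20252 = 484; √484 = 22.
q = (144 − 22)/2 = 61, p = (144 + 22)/2 = 83.
Check: 61 · 83 = 5063.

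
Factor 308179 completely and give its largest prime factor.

308179 = 47 · 6557
6557 = 79 · 83
83 is prime.
So 308179 = 47 · 79 · 83; the largest prime factor is 83.

83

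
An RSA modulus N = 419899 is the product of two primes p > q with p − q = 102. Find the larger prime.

Since p = q + 102, we have 419899 = q(q + 102), so q² + 102q − 419899 = 0.
Discriminant: 102² + 4·419899 = 10404 + 1679596 = 1690000; √1690000 = 1300.
q = (−102 + 1300)/2 = 599, and p = q + 102 = 701.
Check: 599 · 701 = 419899.

701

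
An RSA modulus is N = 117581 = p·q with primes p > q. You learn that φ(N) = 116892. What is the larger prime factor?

383

φ(n) = (p−1)(q−1) = n − (p+q) + 1, so p + q = 117581 − 116892 + 1 = 690.
p and q are the roots of t² − 690t + 117581 = 0.
Discriminant: 690² − 4·117581 = 476100 − 470324 = 5776; √5776 = 76.
q = (690 − 76)/2 = 307, p = (690 + 76)/2 = 383.
Check: 307 · 383 = 117581.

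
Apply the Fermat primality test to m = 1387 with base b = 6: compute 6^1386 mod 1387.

6^1 ≡ 6 (mod 1387)
6^2 ≡ 6^2 = 36 ≡ 36 (mod 1387)
6^4 ≡ 36^2 = 1296 ≡ 1296 (mod 1387)
6^8 ≡ 1296^2 = 1679616 ≡ 1346 (mod 1387)
6^16 ≡ 1346^2 = 1811716 ≡ 294 (mod 1387)
6^32 ≡ 294^2 = 86436 ≡ 442 (mod 1387)
6^64 ≡ 442^2 = 195364 ≡ 1184 (mod 1387)
6^128 ≡ 1184^2 = 1401856 ≡ 986 (mod 1387)
6^256 ≡ 986^2 = 972196 ≡ 1296 (mod 1387)
6^512 ≡ 1296^2 = 1679616 ≡ 1346 (mod 1387)
6^1024 ≡ 1346^2 = 1811716 ≡ 294 (mod 1387)
1386 = 1024 + 256 + 64 + 32 + 8 + 2 in binary powers of 2.
So 6^1386 ≡ 294 · 1296 · 1184 · 442 · 1346 · 36 ≡ 875 (mod 1387).
Since 875 ≠ 1, base 6 is a Fermat witness: 1387 is composite.

875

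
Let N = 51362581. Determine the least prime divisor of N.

51362581 is odd.
Digit sum 31, not divisible by 3.
Ends in 1: not divisible by 5.
7: 51362581 = 7·7337511 + 4
11: 51362581 = 11·4669325 + 6
13: 51362581 = 13·3950967 + 10
17: 51362581 = 17·3021328 + 5
19: 51362581 = 19·2703293 + 14
23: 51362581 = 23·2233155 + 16
29: 51362581 = 29·1771123 + 14
31: 51362581 = 31·1656857 + 14
37: 51362581 = 37·1388177 + 32
41: 51362581 = 41·1252745 + 36
43: 51362581 = 43·1194478 + 27
47: 51362581 = 47·1092820 + 41
53: 51362581 = 53·969105 + 16
59: 51362581 = 59·870552 + 13
61: 51362581 = 61·842009 + 32
67: 51362581 = 67·766605 + 46
71: 51362581 = 71·723416 + 45
73: 51362581 = 73·703597

73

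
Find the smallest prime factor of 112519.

11

112519 is odd.
Digit sum 19, not divisible by 3.
Ends in 9: not divisible by 5.
7: 112519 = 7·16074 + 1
11: 112519 = 11·10229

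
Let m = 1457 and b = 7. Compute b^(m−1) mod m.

7^1 ≡ 7 (mod 1457)
7^2 ≡ 7^2 = 49 ≡ 49 (mod 1457)
7^4 ≡ 49^2 = 2401 ≡ 944 (mod 1457)
7^8 ≡ 944^2 = 891136 ≡ 909 (mod 1457)
7^16 ≡ 909^2 = 826281 ≡ 162 (mod 1457)
7^32 ≡ 162^2 = 26244 ≡ 18 (mod 1457)
7^64 ≡ 18^2 = 324 ≡ 324 (mod 1457)
7^128 ≡ 324^2 = 104976 ≡ 72 (mod 1457)
7^256 ≡ 72^2 = 5184 ≡ 813 (mod 1457)
7^512 ≡ 813^2 = 660969 ≡ 948 (mod 1457)
7^1024 ≡ 948^2 = 898704 ≡ 1192 (mod 1457)
1456 = 1024 + 256 + 128 + 32 + 16 in binary powers of 2.
So 7^1456 ≡ 1192 · 813 · 72 · 18 · 162 ≡ 1278 (mod 1457).
Since 1278 ≠ 1, base 7 is a Fermat witness: 1457 is composite.

1278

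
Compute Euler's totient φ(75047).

63000

Factor: 75047 = 7 · 71 · 151.
φ(75047) = (7−1) · (71−1) · (151−1) = 6 · 70 · 150 = 63000.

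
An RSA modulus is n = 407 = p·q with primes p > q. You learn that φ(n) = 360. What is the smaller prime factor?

11

φ(n) = (p−1)(q−1) = n − (p+q) + 1, so p + q = 407 − 360 + 1 = 48.
p and q are the roots of t² − 48t + 407 = 0.
Discriminant: 48² − 4·407 = 2304 − 1628 = 676; √676 = 26.
q = (48 − 26)/2 = 11, p = (48 + 26)/2 = 37.
Check: 11 · 37 = 407.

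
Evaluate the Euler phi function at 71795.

Factor: 71795 = 5 · 83 · 173.
φ(71795) = (5−1) · (83−1) · (173−1) = 4 · 82 · 172 = 56416.

56416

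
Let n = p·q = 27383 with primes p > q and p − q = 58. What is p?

197

Since p = q + 58, we have 27383 = q(q + 58), so q² + 58q − 27383 = 0.
Discriminant: 58² + 4·27383 = 3364 + 109532 = 112896; √112896 = 336.
q = (−58 + 336)/2 = 139, and p = q + 58 = 197.
Check: 139 · 197 = 27383.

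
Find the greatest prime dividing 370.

37

370 = 2 · 185
185 = 5 · 37
37 is prime.
So 370 = 2 · 5 · 37; the largest prime factor is 37.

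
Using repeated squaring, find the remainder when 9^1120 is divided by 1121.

9^1 ≡ 9 (mod 1121)
9^2 ≡ 9^2 = 81 ≡ 81 (mod 1121)
9^4 ≡ 81^2 = 6561 ≡ 956 (mod 1121)
9^8 ≡ 956^2 = 913936 ≡ 321 (mod 1121)
9^16 ≡ 321^2 = 103041 ≡ 1030 (mod 1121)
9^32 ≡ 1030^2 = 1060900 ≡ 434 (mod 1121)
9^64 ≡ 434^2 = 188356 ≡ 28 (mod 1121)
9^128 ≡ 28^2 = 784 ≡ 784 (mod 1121)
9^256 ≡ 784^2 = 614656 ≡ 348 (mod 1121)
9^512 ≡ 348^2 = 121104 ≡ 36 (mod 1121)
9^1024 ≡ 36^2 = 1296 ≡ 175 (mod 1121)
1120 = 1024 + 64 + 32 in binary powers of 2.
So 9^1120 ≡ 175 · 28 · 434 ≡ 63 (mod 1121).
Since 63 ≠ 1, base 9 is a Fermat witness: 1121 is composite.

63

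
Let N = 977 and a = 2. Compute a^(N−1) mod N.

1

2^1 ≡ 2 (mod 977)
2^2 ≡ 2^2 = 4 ≡ 4 (mod 977)
2^4 ≡ 4^2 = 16 ≡ 16 (mod 977)
2^8 ≡ 16^2 = 256 ≡ 256 (mod 977)
2^16 ≡ 256^2 = 65536 ≡ 77 (mod 977)
2^32 ≡ 77^2 = 5929 ≡ 67 (mod 977)
2^64 ≡ 67^2 = 4489 ≡ 581 (mod 977)
2^128 ≡ 581^2 = 337561 ≡ 496 (mod 977)
2^256 ≡ 496^2 = 246016 ≡ 789 (mod 977)
2^512 ≡ 789^2 = 622521 ≡ 172 (mod 977)
976 = 512 + 256 + 128 + 64 + 16 in binary powers of 2.
So 2^976 ≡ 172 · 789 · 496 · 581 · 77 ≡ 1 (mod 977).
Since the result is 1, base 2 gives no evidence that 977 is composite.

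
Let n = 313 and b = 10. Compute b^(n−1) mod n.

1

10^1 ≡ 10 (mod 313)
10^2 ≡ 10^2 = 100 ≡ 100 (mod 313)
10^4 ≡ 100^2 = 10000 ≡ 297 (mod 313)
10^8 ≡ 297^2 = 88209 ≡ 256 (mod 313)
10^16 ≡ 256^2 = 65536 ≡ 119 (mod 313)
10^32 ≡ 119^2 = 14161 ≡ 76 (mod 313)
10^64 ≡ 76^2 = 5776 ≡ 142 (mod 313)
10^128 ≡ 142^2 = 20164 ≡ 132 (mod 313)
10^256 ≡ 132^2 = 17424 ≡ 209 (mod 313)
312 = 256 + 32 + 16 + 8 in binary powers of 2.
So 10^312 ≡ 209 · 76 · 119 · 256 ≡ 1 (mod 313).
Since the result is 1, base 10 gives no evidence that 313 is composite.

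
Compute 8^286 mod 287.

113

8^1 ≡ 8 (mod 287)
8^2 ≡ 8^2 = 64 ≡ 64 (mod 287)
8^4 ≡ 64^2 = 4096 ≡ 78 (mod 287)
8^8 ≡ 78^2 = 6084 ≡ 57 (mod 287)
8^16 ≡ 57^2 = 3249 ≡ 92 (mod 287)
8^32 ≡ 92^2 = 8464 ≡ 141 (mod 287)
8^64 ≡ 141^2 = 19881 ≡ 78 (mod 287)
8^128 ≡ 78^2 = 6084 ≡ 57 (mod 287)
8^256 ≡ 57^2 = 3249 ≡ 92 (mod 287)
286 = 256 + 16 + 8 + 4 + 2 in binary powers of 2.
So 8^286 ≡ 92 · 92 · 57 · 78 · 64 ≡ 113 (mod 287).
Since 113 ≠ 1, base 8 is a Fermat witness: 287 is composite.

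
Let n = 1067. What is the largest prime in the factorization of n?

1067 = 11 · 97
97 is prime.
So 1067 = 11 · 97; the largest prime factor is 97.

97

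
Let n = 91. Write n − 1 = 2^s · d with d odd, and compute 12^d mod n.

90

91 − 1 = 90 = 2^1 · 45, so d = 45.
12^1 ≡ 12 (mod 91)
12^2 ≡ 12^2 = 144 ≡ 53 (mod 91)
12^4 ≡ 53^2 = 2809 ≡ 79 (mod 91)
12^8 ≡ 79^2 = 6241 ≡ 53 (mod 91)
12^16 ≡ 53^2 = 2809 ≡ 79 (mod 91)
12^32 ≡ 79^2 = 6241 ≡ 53 (mod 91)
45 = 32 + 8 + 4 + 1 in binary powers of 2.
So 12^45 ≡ 53 · 53 · 79 · 12 ≡ 90 (mod 91).
Since 12^d ≡ 90 (mod 91), base 12 does not prove 91 composite.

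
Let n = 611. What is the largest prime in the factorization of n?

611 = 13 · 47
47 is prime.
So 611 = 13 · 47; the largest prime factor is 47.

47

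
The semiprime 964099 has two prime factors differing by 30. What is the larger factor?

Since p = q + 30, we have 964099 = q(q + 30), so q² + 30q − 964099 = 0.
Discriminant: 30² + 4·964099 = 900 + 3856396 = 3857296; √3857296 = 1964.
q = (−30 + 1964)/2 = 967, and p = q + 30 = 997.
Check: 967 · 997 = 964099.

997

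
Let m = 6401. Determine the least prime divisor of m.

6401 is odd.
Digit sum 11, not divisible by 3.
Ends in 1: not divisible by 5.
7: 6401 = 7·914 + 3
11: 6401 = 11·581 + 10
13: 6401 = 13·492 + 5
17: 6401 = 17·376 + 9
19: 6401 = 19·336 + 17
23: 6401 = 23·278 + 7
29: 6401 = 29·220 + 21
31: 6401 = 31·206 + 15
37: 6401 = 37·173

37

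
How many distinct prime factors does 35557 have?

2

35557 = 31^2 · 37
35557 = 31^2 · 37, which has 2 distinct prime factors.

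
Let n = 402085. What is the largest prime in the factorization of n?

59

402085 = 5 · 80417
80417 = 29 · 2773
2773 = 47 · 59
59 is prime.
So 402085 = 5 · 29 · 47 · 59; the largest prime factor is 59.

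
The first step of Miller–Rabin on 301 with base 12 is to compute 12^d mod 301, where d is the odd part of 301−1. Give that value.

301 − 1 = 300 = 2^2 · 75, so d = 75.
12^1 ≡ 12 (mod 301)
12^2 ≡ 12^2 = 144 ≡ 144 (mod 301)
12^4 ≡ 144^2 = 20736 ≡ 268 (mod 301)
12^8 ≡ 268^2 = 71824 ≡ 186 (mod 301)
12^16 ≡ 186^2 = 34596 ≡ 282 (mod 301)
12^32 ≡ 282^2 = 79524 ≡ 60 (mod 301)
12^64 ≡ 60^2 = 3600 ≡ 289 (mod 301)
75 = 64 + 8 + 2 + 1 in binary powers of 2.
So 12^75 ≡ 289 · 186 · 144 · 12 ≡ 118 (mod 301).
Squaring chain: 118 → 78; never reaches −1, so base 12 is a Miller–Rabin witness that 301 is composite.

118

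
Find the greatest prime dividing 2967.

43

2967 = 3 · 989
989 = 23 · 43
43 is prime.
So 2967 = 3 · 23 · 43; the largest prime factor is 43.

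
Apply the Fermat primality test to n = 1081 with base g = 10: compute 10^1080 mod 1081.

813

10^1 ≡ 10 (mod 1081)
10^2 ≡ 10^2 = 100 ≡ 100 (mod 1081)
10^4 ≡ 100^2 = 10000 ≡ 271 (mod 1081)
10^8 ≡ 271^2 = 73441 ≡ 1014 (mod 1081)
10^16 ≡ 1014^2 = 1028196 ≡ 165 (mod 1081)
10^32 ≡ 165^2 = 27225 ≡ 200 (mod 1081)
10^64 ≡ 200^2 = 40000 ≡ 3 (mod 1081)
10^128 ≡ 3^2 = 9 ≡ 9 (mod 1081)
10^256 ≡ 9^2 = 81 ≡ 81 (mod 1081)
10^512 ≡ 81^2 = 6561 ≡ 75 (mod 1081)
10^1024 ≡ 75^2 = 5625 ≡ 220 (mod 1081)
1080 = 1024 + 32 + 16 + 8 in binary powers of 2.
So 10^1080 ≡ 220 · 200 · 165 · 1014 ≡ 813 (mod 1081).
Since 813 ≠ 1, base 10 is a Fermat witness: 1081 is composite.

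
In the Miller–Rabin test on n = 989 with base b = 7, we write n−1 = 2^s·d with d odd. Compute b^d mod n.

523

989 − 1 = 988 = 2^2 · 247, so d = 247.
7^1 ≡ 7 (mod 989)
7^2 ≡ 7^2 = 49 ≡ 49 (mod 989)
7^4 ≡ 49^2 = 2401 ≡ 423 (mod 989)
7^8 ≡ 423^2 = 178929 ≡ 909 (mod 989)
7^16 ≡ 909^2 = 826281 ≡ 466 (mod 989)
7^32 ≡ 466^2 = 217156 ≡ 565 (mod 989)
7^64 ≡ 565^2 = 319225 ≡ 767 (mod 989)
7^128 ≡ 767^2 = 588289 ≡ 823 (mod 989)
247 = 128 + 64 + 32 + 16 + 4 + 2 + 1 in binary powers of 2.
So 7^247 ≡ 823 · 767 · 565 · 466 · 423 · 49 · 7 ≡ 523 (mod 989).
Squaring chain: 523 → 565; never reaches −1, so base 7 is a Miller–Rabin witness that 989 is composite.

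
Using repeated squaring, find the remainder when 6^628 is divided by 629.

6^1 ≡ 6 (mod 629)
6^2 ≡ 6^2 = 36 ≡ 36 (mod 629)
6^4 ≡ 36^2 = 1296 ≡ 38 (mod 629)
6^8 ≡ 38^2 = 1444 ≡ 186 (mod 629)
6^16 ≡ 186^2 = 34596 ≡ 1 (mod 629)
6^32 ≡ 1^2 = 1 ≡ 1 (mod 629)
6^64 ≡ 1^2 = 1 ≡ 1 (mod 629)
6^128 ≡ 1^2 = 1 ≡ 1 (mod 629)
6^256 ≡ 1^2 = 1 ≡ 1 (mod 629)
6^512 ≡ 1^2 = 1 ≡ 1 (mod 629)
628 = 512 + 64 + 32 + 16 + 4 in binary powers of 2.
So 6^628 ≡ 1 · 1 · 1 · 1 · 38 ≡ 38 (mod 629).
Since 38 ≠ 1, base 6 is a Fermat witness: 629 is composite.

38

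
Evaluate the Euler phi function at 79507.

Factor: 79507 = 43^3.
φ(79507) = 43^2·(43−1) = 77658.

77658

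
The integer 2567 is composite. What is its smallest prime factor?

2567 is odd.
Digit sum 20, not divisible by 3.
Ends in 7: not divisible by 5.
7: 2567 = 7·366 + 5
11: 2567 = 11·233 + 4
13: 2567 = 13·197 + 6
17: 2567 = 17·151

17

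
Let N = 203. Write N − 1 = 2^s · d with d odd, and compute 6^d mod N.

203 − 1 = 202 = 2^1 · 101, so d = 101.
6^1 ≡ 6 (mod 203)
6^2 ≡ 6^2 = 36 ≡ 36 (mod 203)
6^4 ≡ 36^2 = 1296 ≡ 78 (mod 203)
6^8 ≡ 78^2 = 6084 ≡ 197 (mod 203)
6^16 ≡ 197^2 = 38809 ≡ 36 (mod 203)
6^32 ≡ 36^2 = 1296 ≡ 78 (mod 203)
6^64 ≡ 78^2 = 6084 ≡ 197 (mod 203)
101 = 64 + 32 + 4 + 1 in binary powers of 2.
So 6^101 ≡ 197 · 78 · 78 · 6 ≡ 13 (mod 203).
Squaring chain: 13; never reaches −1, so base 6 is a Miller–Rabin witness that 203 is composite.

13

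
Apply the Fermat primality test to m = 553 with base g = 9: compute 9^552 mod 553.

8

9^1 ≡ 9 (mod 553)
9^2 ≡ 9^2 = 81 ≡ 81 (mod 553)
9^4 ≡ 81^2 = 6561 ≡ 478 (mod 553)
9^8 ≡ 478^2 = 228484 ≡ 95 (mod 553)
9^16 ≡ 95^2 = 9025 ≡ 177 (mod 553)
9^32 ≡ 177^2 = 31329 ≡ 361 (mod 553)
9^64 ≡ 361^2 = 130321 ≡ 366 (mod 553)
9^128 ≡ 366^2 = 133956 ≡ 130 (mod 553)
9^256 ≡ 130^2 = 16900 ≡ 310 (mod 553)
9^512 ≡ 310^2 = 96100 ≡ 431 (mod 553)
552 = 512 + 32 + 8 in binary powers of 2.
So 9^552 ≡ 431 · 361 · 95 ≡ 8 (mod 553).
Since 8 ≠ 1, base 9 is a Fermat witness: 553 is composite.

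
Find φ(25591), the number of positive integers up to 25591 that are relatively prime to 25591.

25272

Factor: 25591 = 157 · 163.
φ(25591) = (157−1) · (163−1) = 156 · 162 = 25272.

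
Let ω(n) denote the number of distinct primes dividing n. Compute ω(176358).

6

176358 = 2 · 88179
88179 = 3 · 29393
29393 = 7 · 4199
4199 = 13 · 323
323 = 17 · 19
176358 = 2 · 3 · 7 · 13 · 17 · 19, which has 6 distinct prime factors.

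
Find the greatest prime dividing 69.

23

69 = 3 · 23
23 is prime.
So 69 = 3 · 23; the largest prime factor is 23.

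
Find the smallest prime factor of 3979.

3979 is odd.
Digit sum 28, not divisible by 3.
Ends in 9: not divisible by 5.
7: 3979 = 7·568 + 3
11: 3979 = 11·361 + 8
13: 3979 = 13·306 + 1
17: 3979 = 17·234 + 1
19: 3979 = 19·209 + 8
23: 3979 = 23·173

23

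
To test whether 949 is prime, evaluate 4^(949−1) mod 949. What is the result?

4^1 ≡ 4 (mod 949)
4^2 ≡ 4^2 = 16 ≡ 16 (mod 949)
4^4 ≡ 16^2 = 256 ≡ 256 (mod 949)
4^8 ≡ 256^2 = 65536 ≡ 55 (mod 949)
4^16 ≡ 55^2 = 3025 ≡ 178 (mod 949)
4^32 ≡ 178^2 = 31684 ≡ 367 (mod 949)
4^64 ≡ 367^2 = 134689 ≡ 880 (mod 949)
4^128 ≡ 880^2 = 774400 ≡ 16 (mod 949)
4^256 ≡ 16^2 = 256 ≡ 256 (mod 949)
4^512 ≡ 256^2 = 65536 ≡ 55 (mod 949)
948 = 512 + 256 + 128 + 32 + 16 + 4 in binary powers of 2.
So 4^948 ≡ 55 · 256 · 16 · 367 · 178 · 256 ≡ 794 (mod 949).
Since 794 ≠ 1, base 4 is a Fermat witness: 949 is composite.

794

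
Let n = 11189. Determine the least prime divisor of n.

67

11189 is odd.
Digit sum 20, not divisible by 3.
Ends in 9: not divisible by 5.
7: 11189 = 7·1598 + 3
11: 11189 = 11·1017 + 2
13: 11189 = 13·860 + 9
17: 11189 = 17·658 + 3
19: 11189 = 19·588 + 17
23: 11189 = 23·486 + 11
29: 11189 = 29·385 + 24
31: 11189 = 31·360 + 29
37: 11189 = 37·302 + 15
41: 11189 = 41·272 + 37
43: 11189 = 43·260 + 9
47: 11189 = 47·238 + 3
53: 11189 = 53·211 + 6
59: 11189 = 59·189 + 38
61: 11189 = 61·183 + 26
67: 11189 = 67·167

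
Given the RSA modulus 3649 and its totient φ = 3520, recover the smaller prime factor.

φ(n) = (p−1)(q−1) = n − (p+q) + 1, so p + q = 3649 − 3520 + 1 = 130.
p and q are the roots of t² − 130t + 3649 = 0.
Discriminant: 130² − 4·3649 = 16900 − 14596 = 2304; √2304 = 48.
q = (130 − 48)/2 = 41, p = (130 + 48)/2 = 89.
Check: 41 · 89 = 3649.

41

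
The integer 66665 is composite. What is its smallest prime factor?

5

66665 is odd.
Digit sum 29, not divisible by 3.
Ends in 5: divisible by 5.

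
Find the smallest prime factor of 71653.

79

71653 is odd.
Digit sum 22, not divisible by 3.
Ends in 3: not divisible by 5.
7: 71653 = 7·10236 + 1
11: 71653 = 11·6513 + 10
13: 71653 = 13·5511 + 10
17: 71653 = 17·4214 + 15
19: 71653 = 19·3771 + 4
23: 71653 = 23·3115 + 8
29: 71653 = 29·2470 + 23
31: 71653 = 31·2311 + 12
37: 71653 = 37·1936 + 21
41: 71653 = 41·1747 + 26
43: 71653 = 43·1666 + 15
47: 71653 = 47·1524 + 25
53: 71653 = 53·1351 + 50
59: 71653 = 59·1214 + 27
61: 71653 = 61·1174 + 39
67: 71653 = 67·1069 + 30
71: 71653 = 71·1009 + 14
73: 71653 = 73·981 + 40
79: 71653 = 79·907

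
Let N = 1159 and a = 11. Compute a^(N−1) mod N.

609

11^1 ≡ 11 (mod 1159)
11^2 ≡ 11^2 = 121 ≡ 121 (mod 1159)
11^4 ≡ 121^2 = 14641 ≡ 733 (mod 1159)
11^8 ≡ 733^2 = 537289 ≡ 672 (mod 1159)
11^16 ≡ 672^2 = 451584 ≡ 733 (mod 1159)
11^32 ≡ 733^2 = 537289 ≡ 672 (mod 1159)
11^64 ≡ 672^2 = 451584 ≡ 733 (mod 1159)
11^128 ≡ 733^2 = 537289 ≡ 672 (mod 1159)
11^256 ≡ 672^2 = 451584 ≡ 733 (mod 1159)
11^512 ≡ 733^2 = 537289 ≡ 672 (mod 1159)
11^1024 ≡ 672^2 = 451584 ≡ 733 (mod 1159)
1158 = 1024 + 128 + 4 + 2 in binary powers of 2.
So 11^1158 ≡ 733 · 672 · 733 · 121 ≡ 609 (mod 1159).
Since 609 ≠ 1, base 11 is a Fermat witness: 1159 is composite.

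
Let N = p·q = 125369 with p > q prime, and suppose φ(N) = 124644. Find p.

φ(n) = (p−1)(q−1) = n − (p+q) + 1, so p + q = 125369 − 124644 + 1 = 726.
p and q are the roots of t² − 726t + 125369 = 0.
Discriminant: 726² − 4·125369 = 527076 − 501476 = 25600; √25600 = 160.
q = (726 − 160)/2 = 283, p = (726 + 160)/2 = 443.
Check: 283 · 443 = 125369.

443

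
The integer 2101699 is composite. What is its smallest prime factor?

2101699 is odd.
Digit sum 28, not divisible by 3.
Ends in 9: not divisible by 5.
7: 2101699 = 7·300242 + 5
11: 2101699 = 11·191063 + 6
13: 2101699 = 13·161669 + 2
17: 2101699 = 17·123629 + 6
19: 2101699 = 19·110615 + 14
23: 2101699 = 23·91378 + 5
29: 2101699 = 29·72472 + 11
31: 2101699 = 31·67796 + 23
37: 2101699 = 37·56802 + 25
41: 2101699 = 41·51260 + 39
43: 2101699 = 43·48876 + 31
47: 2101699 = 47·44717

47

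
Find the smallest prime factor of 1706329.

1706329 is odd.
Digit sum 28, not divisible by 3.
Ends in 9: not divisible by 5.
7: 1706329 = 7·243761 + 2
11: 1706329 = 11·155120 + 9
13: 1706329 = 13·131256 + 1
17: 1706329 = 17·100372 + 5
19: 1706329 = 19·89806 + 15
23: 1706329 = 23·74188 + 5
29: 1706329 = 29·58838 + 27
31: 1706329 = 31·55042 + 27
37: 1706329 = 37·46117

37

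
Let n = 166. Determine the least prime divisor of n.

166 is even: 2 divides it.

2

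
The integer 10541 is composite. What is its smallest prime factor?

10541 is odd.
Digit sum 11, not divisible by 3.
Ends in 1: not divisible by 5.
7: 10541 = 7·1505 + 6
11: 10541 = 11·958 + 3
13: 10541 = 13·810 + 11
17: 10541 = 17·620 + 1
19: 10541 = 19·554 + 15
23: 10541 = 23·458 + 7
29: 10541 = 29·363 + 14
31: 10541 = 31·340 + 1
37: 10541 = 37·284 + 33
41: 10541 = 41·257 + 4
43: 10541 = 43·245 + 6
47: 10541 = 47·224 + 13
53: 10541 = 53·198 + 47
59: 10541 = 59·178 + 39
61: 10541 = 61·172 + 49
67: 10541 = 67·157 + 22
71: 10541 = 71·148 + 33
73: 10541 = 73·144 + 29
79: 10541 = 79·133 + 34
83: 10541 = 83·127

83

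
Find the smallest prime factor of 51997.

51997 is odd.
Digit sum 31, not divisible by 3.
Ends in 7: not divisible by 5.
7: 51997 = 7·7428 + 1
11: 51997 = 11·4727

11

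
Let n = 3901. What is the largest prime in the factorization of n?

83

3901 = 47 · 83
83 is prime.
So 3901 = 47 · 83; the largest prime factor is 83.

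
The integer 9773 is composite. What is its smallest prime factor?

9773 is odd.
Digit sum 26, not divisible by 3.
Ends in 3: not divisible by 5.
7: 9773 = 7·1396 + 1
11: 9773 = 11·888 + 5
13: 9773 = 13·751 + 10
17: 9773 = 17·574 + 15
19: 9773 = 19·514 + 7
23: 9773 = 23·424 + 21
29: 9773 = 29·337

29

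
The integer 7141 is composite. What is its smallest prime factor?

37

7141 is odd.
Digit sum 13, not divisible by 3.
Ends in 1: not divisible by 5.
7: 7141 = 7·1020 + 1
11: 7141 = 11·649 + 2
13: 7141 = 13·549 + 4
17: 7141 = 17·420 + 1
19: 7141 = 19·375 + 16
23: 7141 = 23·310 + 11
29: 7141 = 29·246 + 7
31: 7141 = 31·230 + 11
37: 7141 = 37·193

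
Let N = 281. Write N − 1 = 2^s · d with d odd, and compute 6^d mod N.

281 − 1 = 280 = 2^3 · 35, so d = 35.
6^1 ≡ 6 (mod 281)
6^2 ≡ 6^2 = 36 ≡ 36 (mod 281)
6^4 ≡ 36^2 = 1296 ≡ 172 (mod 281)
6^8 ≡ 172^2 = 29584 ≡ 79 (mod 281)
6^16 ≡ 79^2 = 6241 ≡ 59 (mod 281)
6^32 ≡ 59^2 = 3481 ≡ 109 (mod 281)
35 = 32 + 2 + 1 in binary powers of 2.
So 6^35 ≡ 109 · 36 · 6 ≡ 221 (mod 281).
Squaring chain: 221 → 228 → 280; reaches −1, so base 6 does not prove 281 composite.

221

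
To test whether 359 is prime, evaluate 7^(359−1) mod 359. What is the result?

7^1 ≡ 7 (mod 359)
7^2 ≡ 7^2 = 49 ≡ 49 (mod 359)
7^4 ≡ 49^2 = 2401 ≡ 247 (mod 359)
7^8 ≡ 247^2 = 61009 ≡ 338 (mod 359)
7^16 ≡ 338^2 = 114244 ≡ 82 (mod 359)
7^32 ≡ 82^2 = 6724 ≡ 262 (mod 359)
7^64 ≡ 262^2 = 68644 ≡ 75 (mod 359)
7^128 ≡ 75^2 = 5625 ≡ 240 (mod 359)
7^256 ≡ 240^2 = 57600 ≡ 160 (mod 359)
358 = 256 + 64 + 32 + 4 + 2 in binary powers of 2.
So 7^358 ≡ 160 · 75 · 262 · 247 · 49 ≡ 1 (mod 359).
Since the result is 1, base 7 gives no evidence that 359 is composite.

1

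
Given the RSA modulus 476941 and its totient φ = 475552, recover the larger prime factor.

φ(n) = (p−1)(q−1) = n − (p+q) + 1, so p + q = 476941 − 475552 + 1 = 1390.
p and q are the roots of t² − 1390t + 476941 = 0.
Discriminant: 1390² − 4·476941 = 1932100 − 1907764 = 24336; √24336 = 156.
q = (1390 − 156)/2 = 617, p = (1390 + 156)/2 = 773.
Check: 617 · 773 = 476941.

773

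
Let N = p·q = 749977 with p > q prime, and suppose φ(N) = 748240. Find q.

797

φ(n) = (p−1)(q−1) = n − (p+q) + 1, so p + q = 749977 − 748240 + 1 = 1738.
p and q are the roots of t² − 1738t + 749977 = 0.
Discriminant: 1738² − 4·749977 = 3020644 − 2999908 = 20736; √20736 = 144.
q = (1738 − 144)/2 = 797, p = (1738 + 144)/2 = 941.
Check: 797 · 941 = 749977.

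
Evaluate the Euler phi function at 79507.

77658

Factor: 79507 = 43^3.
φ(79507) = 43^2·(43−1) = 77658.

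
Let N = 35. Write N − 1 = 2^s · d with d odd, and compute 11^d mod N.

35 − 1 = 34 = 2^1 · 17, so d = 17.
11^1 ≡ 11 (mod 35)
11^2 ≡ 11^2 = 121 ≡ 16 (mod 35)
11^4 ≡ 16^2 = 256 ≡ 11 (mod 35)
11^8 ≡ 11^2 = 121 ≡ 16 (mod 35)
11^16 ≡ 16^2 = 256 ≡ 11 (mod 35)
17 = 16 + 1 in binary powers of 2.
So 11^17 ≡ 11 · 11 ≡ 16 (mod 35).
Squaring chain: 16; never reaches −1, so base 11 is a Miller–Rabin witness that 35 is composite.

16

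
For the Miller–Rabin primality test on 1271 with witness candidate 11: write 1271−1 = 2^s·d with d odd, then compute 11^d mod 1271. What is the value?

998

1271 − 1 = 1270 = 2^1 · 635, so d = 635.
11^1 ≡ 11 (mod 1271)
11^2 ≡ 11^2 = 121 ≡ 121 (mod 1271)
11^4 ≡ 121^2 = 14641 ≡ 660 (mod 1271)
11^8 ≡ 660^2 = 435600 ≡ 918 (mod 1271)
11^16 ≡ 918^2 = 842724 ≡ 51 (mod 1271)
11^32 ≡ 51^2 = 2601 ≡ 59 (mod 1271)
11^64 ≡ 59^2 = 3481 ≡ 939 (mod 1271)
11^128 ≡ 939^2 = 881721 ≡ 918 (mod 1271)
11^256 ≡ 918^2 = 842724 ≡ 51 (mod 1271)
11^512 ≡ 51^2 = 2601 ≡ 59 (mod 1271)
635 = 512 + 64 + 32 + 16 + 8 + 2 + 1 in binary powers of 2.
So 11^635 ≡ 59 · 939 · 59 · 51 · 918 · 121 · 11 ≡ 998 (mod 1271).
Squaring chain: 998; never reaches −1, so base 11 is a Miller–Rabin witness that 1271 is composite.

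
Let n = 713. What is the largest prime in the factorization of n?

713 = 23 · 31
31 is prime.
So 713 = 23 · 31; the largest prime factor is 31.

31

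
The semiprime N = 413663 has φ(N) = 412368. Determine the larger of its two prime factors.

φ(n) = (p−1)(q−1) = n − (p+q) + 1, so p + q = 413663 − 412368 + 1 = 1296.
p and q are the roots of t² − 1296t + 413663 = 0.
Discriminant: 1296² − 4·413663 = 1679616 − 1654652 = 24964; √24964 = 158.
q = (1296 − 158)/2 = 569, p = (1296 + 158)/2 = 727.
Check: 569 · 727 = 413663.

727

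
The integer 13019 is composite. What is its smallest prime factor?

13019 is odd.
Digit sum 14, not divisible by 3.
Ends in 9: not divisible by 5.
7: 13019 = 7·1859 + 6
11: 13019 = 11·1183 + 6
13: 13019 = 13·1001 + 6
17: 13019 = 17·765 + 14
19: 13019 = 19·685 + 4
23: 13019 = 23·566 + 1
29: 13019 = 29·448 + 27
31: 13019 = 31·419 + 30
37: 13019 = 37·351 + 32
41: 13019 = 41·317 + 22
43: 13019 = 43·302 + 33
47: 13019 = 47·277

47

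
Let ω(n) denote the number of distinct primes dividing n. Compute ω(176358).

176358 = 2 · 88179
88179 = 3 · 29393
29393 = 7 · 4199
4199 = 13 · 323
323 = 17 · 19
176358 = 2 · 3 · 7 · 13 · 17 · 19, which has 6 distinct prime factors.

6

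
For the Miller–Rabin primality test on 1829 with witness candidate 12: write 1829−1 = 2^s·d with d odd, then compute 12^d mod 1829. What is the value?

1829 − 1 = 1828 = 2^2 · 457, so d = 457.
12^1 ≡ 12 (mod 1829)
12^2 ≡ 12^2 = 144 ≡ 144 (mod 1829)
12^4 ≡ 144^2 = 20736 ≡ 617 (mod 1829)
12^8 ≡ 617^2 = 380689 ≡ 257 (mod 1829)
12^16 ≡ 257^2 = 66049 ≡ 205 (mod 1829)
12^32 ≡ 205^2 = 42025 ≡ 1787 (mod 1829)
12^64 ≡ 1787^2 = 3193369 ≡ 1764 (mod 1829)
12^128 ≡ 1764^2 = 3111696 ≡ 567 (mod 1829)
12^256 ≡ 567^2 = 321489 ≡ 1414 (mod 1829)
457 = 256 + 128 + 64 + 8 + 1 in binary powers of 2.
So 12^457 ≡ 1414 · 567 · 1764 · 257 · 12 ≡ 1543 (mod 1829).
Squaring chain: 1543 → 1320; never reaches −1, so base 12 is a Miller–Rabin witness that 1829 is composite.

1543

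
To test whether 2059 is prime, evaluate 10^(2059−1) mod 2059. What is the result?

57

10^1 ≡ 10 (mod 2059)
10^2 ≡ 10^2 = 100 ≡ 100 (mod 2059)
10^4 ≡ 100^2 = 10000 ≡ 1764 (mod 2059)
10^8 ≡ 1764^2 = 3111696 ≡ 547 (mod 2059)
10^16 ≡ 547^2 = 299209 ≡ 654 (mod 2059)
10^32 ≡ 654^2 = 427716 ≡ 1503 (mod 2059)
10^64 ≡ 1503^2 = 2259009 ≡ 286 (mod 2059)
10^128 ≡ 286^2 = 81796 ≡ 1495 (mod 2059)
10^256 ≡ 1495^2 = 2235025 ≡ 1010 (mod 2059)
10^512 ≡ 1010^2 = 1020100 ≡ 895 (mod 2059)
10^1024 ≡ 895^2 = 801025 ≡ 74 (mod 2059)
10^2048 ≡ 74^2 = 5476 ≡ 1358 (mod 2059)
2058 = 2048 + 8 + 2 in binary powers of 2.
So 10^2058 ≡ 1358 · 547 · 100 ≡ 57 (mod 2059).
Since 57 ≠ 1, base 10 is a Fermat witness: 2059 is composite.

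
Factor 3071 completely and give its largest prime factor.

83

3071 = 37 · 83
83 is prime.
So 3071 = 37 · 83; the largest prime factor is 83.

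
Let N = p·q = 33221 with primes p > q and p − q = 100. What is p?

239

Since p = q + 100, we have 33221 = q(q + 100), so q² + 100q − 33221 = 0.
Discriminant: 100² + 4·33221 = 10000 + 132884 = 142884; √142884 = 378.
q = (−100 + 378)/2 = 139, and p = q + 100 = 239.
Check: 139 · 239 = 33221.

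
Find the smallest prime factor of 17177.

17177 is odd.
Digit sum 23, not divisible by 3.
Ends in 7: not divisible by 5.
7: 17177 = 7·2453 + 6
11: 17177 = 11·1561 + 6
13: 17177 = 13·1321 + 4
17: 17177 = 17·1010 + 7
19: 17177 = 19·904 + 1
23: 17177 = 23·746 + 19
29: 17177 = 29·592 + 9
31: 17177 = 31·554 + 3
37: 17177 = 37·464 + 9
41: 17177 = 41·418 + 39
43: 17177 = 43·399 + 20
47: 17177 = 47·365 + 22
53: 17177 = 53·324 + 5
59: 17177 = 59·291 + 8
61: 17177 = 61·281 + 36
67: 17177 = 67·256 + 25
71: 17177 = 71·241 + 66
73: 17177 = 73·235 + 22
79: 17177 = 79·217 + 34
83: 17177 = 83·206 + 79
89: 17177 = 89·193

89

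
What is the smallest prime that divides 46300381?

46300381 is odd.
Digit sum 25, not divisible by 3.
Ends in 1: not divisible by 5.
7: 46300381 = 7·6614340 + 1
11: 46300381 = 11·4209125 + 6
13: 46300381 = 13·3561567 + 10
17: 46300381 = 17·2723551 + 14
19: 46300381 = 19·2436862 + 3
23: 46300381 = 23·2013060 + 1
29: 46300381 = 29·1596564 + 25
31: 46300381 = 31·1493560 + 21
37: 46300381 = 37·1251361 + 24
41: 46300381 = 41·1129277 + 24
43: 46300381 = 43·1076753 + 2
47: 46300381 = 47·985114 + 23
53: 46300381 = 53·873592 + 5
59: 46300381 = 59·784752 + 13
61: 46300381 = 61·759022 + 39
67: 46300381 = 67·691050 + 31
71: 46300381 = 71·652118 + 3
73: 46300381 = 73·634251 + 58
79: 46300381 = 79·586080 + 61
83: 46300381 = 83·557835 + 76
89: 46300381 = 89·520229

89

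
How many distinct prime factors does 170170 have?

170170 = 2 · 85085
85085 = 5 · 17017
17017 = 7 · 2431
2431 = 11 · 221
221 = 13 · 17
170170 = 2 · 5 · 7 · 11 · 13 · 17, which has 6 distinct prime factors.

6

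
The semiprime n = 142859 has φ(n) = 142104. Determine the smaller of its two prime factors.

373

φ(n) = (p−1)(q−1) = n − (p+q) + 1, so p + q = 142859 − 142104 + 1 = 756.
p and q are the roots of t² − 756t + 142859 = 0.
Discriminant: 756² − 4·142859 = 571536 − 571436 = 100; √100 = 10.
q = (756 − 10)/2 = 373, p = (756 + 10)/2 = 383.
Check: 373 · 383 = 142859.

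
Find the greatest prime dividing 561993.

83

561993 = 3 · 187331
187331 = 37 · 5063
5063 = 61 · 83
83 is prime.
So 561993 = 3 · 37 · 61 · 83; the largest prime factor is 83.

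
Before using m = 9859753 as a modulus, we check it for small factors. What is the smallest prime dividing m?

9859753 is odd.
Digit sum 46, not divisible by 3.
Ends in 3: not divisible by 5.
7: 9859753 = 7·1408536 + 1
11: 9859753 = 11·896341 + 2
13: 9859753 = 13·758442 + 7
17: 9859753 = 17·579985 + 8
19: 9859753 = 19·518934 + 7
23: 9859753 = 23·428684 + 21
29: 9859753 = 29·339991 + 14
31: 9859753 = 31·318056 + 17
37: 9859753 = 37·266479 + 30
41: 9859753 = 41·240481 + 32
43: 9859753 = 43·229296 + 25
47: 9859753 = 47·209781 + 46
53: 9859753 = 53·186033 + 4
59: 9859753 = 59·167114 + 27
61: 9859753 = 61·161635 + 18
67: 9859753 = 67·147160 + 33
71: 9859753 = 71·138869 + 54
73: 9859753 = 73·135065 + 8
79: 9859753 = 79·124807

79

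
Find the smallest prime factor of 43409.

43409 is odd.
Digit sum 20, not divisible by 3.
Ends in 9: not divisible by 5.
7: 43409 = 7·6201 + 2
11: 43409 = 11·3946 + 3
13: 43409 = 13·3339 + 2
17: 43409 = 17·2553 + 8
19: 43409 = 19·2284 + 13
23: 43409 = 23·1887 + 8
29: 43409 = 29·1496 + 25
31: 43409 = 31·1400 + 9
37: 43409 = 37·1173 + 8
41: 43409 = 41·1058 + 31
43: 43409 = 43·1009 + 22
47: 43409 = 47·923 + 28
53: 43409 = 53·819 + 2
59: 43409 = 59·735 + 44
61: 43409 = 61·711 + 38
67: 43409 = 67·647 + 60
71: 43409 = 71·611 + 28
73: 43409 = 73·594 + 47
79: 43409 = 79·549 + 38
83: 43409 = 83·523

83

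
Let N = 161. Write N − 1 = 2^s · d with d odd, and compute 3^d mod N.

82

161 − 1 = 160 = 2^5 · 5, so d = 5.
3^1 ≡ 3 (mod 161)
3^2 ≡ 3^2 = 9 ≡ 9 (mod 161)
3^4 ≡ 9^2 = 81 ≡ 81 (mod 161)
5 = 4 + 1 in binary powers of 2.
So 3^5 ≡ 81 · 3 ≡ 82 (mod 161).
Squaring chain: 82 → 123 → 156 → 25 → 142; never reaches −1, so base 3 is a Miller–Rabin witness that 161 is composite.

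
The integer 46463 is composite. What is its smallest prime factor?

46463 is odd.
Digit sum 23, not divisible by 3.
Ends in 3: not divisible by 5.
7: 46463 = 7·6637 + 4
11: 46463 = 11·4223 + 10
13: 46463 = 13·3574 + 1
17: 46463 = 17·2733 + 2
19: 46463 = 19·2445 + 8
23: 46463 = 23·2020 + 3
29: 46463 = 29·1602 + 5
31: 46463 = 31·1498 + 25
37: 46463 = 37·1255 + 28
41: 46463 = 41·1133 + 10
43: 46463 = 43·1080 + 23
47: 46463 = 47·988 + 27
53: 46463 = 53·876 + 35
59: 46463 = 59·787 + 30
61: 46463 = 61·761 + 42
67: 46463 = 67·693 + 32
71: 46463 = 71·654 + 29
73: 46463 = 73·636 + 35
79: 46463 = 79·588 + 11
83: 46463 = 83·559 + 66
89: 46463 = 89·522 + 5
97: 46463 = 97·479

97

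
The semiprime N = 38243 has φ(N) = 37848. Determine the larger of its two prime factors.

φ(n) = (p−1)(q−1) = n − (p+q) + 1, so p + q = 38243 − 37848 + 1 = 396.
p and q are the roots of t² − 396t + 38243 = 0.
Discriminant: 396² − 4·38243 = 156816 − 152972 = 3844; √3844 = 62.
q = (396 − 62)/2 = 167, p = (396 + 62)/2 = 229.
Check: 167 · 229 = 38243.

229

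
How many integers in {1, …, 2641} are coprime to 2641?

2484

Factor: 2641 = 19 · 139.
φ(2641) = (19−1) · (139−1) = 18 · 138 = 2484.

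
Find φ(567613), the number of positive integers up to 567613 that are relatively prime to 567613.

Factor: 567613 = 17 · 173 · 193.
φ(567613) = (17−1) · (173−1) · (193−1) = 16 · 172 · 192 = 528384.

528384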